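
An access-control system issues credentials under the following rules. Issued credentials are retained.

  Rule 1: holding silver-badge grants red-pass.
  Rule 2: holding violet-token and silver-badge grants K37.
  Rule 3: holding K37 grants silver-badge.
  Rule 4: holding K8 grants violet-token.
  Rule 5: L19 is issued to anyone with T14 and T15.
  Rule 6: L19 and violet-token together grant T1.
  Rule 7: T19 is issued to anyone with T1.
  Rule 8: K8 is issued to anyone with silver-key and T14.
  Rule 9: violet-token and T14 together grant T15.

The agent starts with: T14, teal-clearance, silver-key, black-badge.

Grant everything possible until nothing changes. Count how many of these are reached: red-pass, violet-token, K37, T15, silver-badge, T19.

3

Holding silver-key and T14 grants K8 (Rule 8).
Holding K8 grants violet-token (Rule 4).
Holding violet-token and T14 grants T15 (Rule 9).
Holding T14 and T15 grants L19 (Rule 5).
Holding L19 and violet-token grants T1 (Rule 6).
Holding T1 grants T19 (Rule 7).
red-pass would need silver-badge (Rule 1), but silver-badge is never granted.
violet-token: reached.
K37 would need violet-token and silver-badge (Rule 2), but silver-badge is never granted.
T15: reached.
silver-badge would need K37 (Rule 3), but K37 is never granted.
T19: reached.
Reached: violet-token, T15, and T19 — 3 of the 6.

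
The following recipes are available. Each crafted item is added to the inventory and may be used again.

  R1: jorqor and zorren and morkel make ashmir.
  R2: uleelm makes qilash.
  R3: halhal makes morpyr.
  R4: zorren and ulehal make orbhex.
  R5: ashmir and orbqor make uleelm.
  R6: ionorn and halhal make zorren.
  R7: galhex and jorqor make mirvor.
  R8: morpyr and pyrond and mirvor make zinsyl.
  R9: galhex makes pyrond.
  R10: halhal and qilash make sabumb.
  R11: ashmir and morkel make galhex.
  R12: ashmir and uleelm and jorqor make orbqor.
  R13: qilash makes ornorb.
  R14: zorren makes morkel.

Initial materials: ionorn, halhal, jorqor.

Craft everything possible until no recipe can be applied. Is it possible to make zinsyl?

halhal → morpyr (R3).
Using R6, ionorn and halhal make zorren.
Using R14, zorren makes morkel.
Using R1, jorqor, zorren, and morkel make ashmir.
Using R11, ashmir and morkel make galhex.
galhex → pyrond (R9).
galhex and jorqor → mirvor (R7).
Using R8, morpyr, pyrond, and mirvor make zinsyl.

Yes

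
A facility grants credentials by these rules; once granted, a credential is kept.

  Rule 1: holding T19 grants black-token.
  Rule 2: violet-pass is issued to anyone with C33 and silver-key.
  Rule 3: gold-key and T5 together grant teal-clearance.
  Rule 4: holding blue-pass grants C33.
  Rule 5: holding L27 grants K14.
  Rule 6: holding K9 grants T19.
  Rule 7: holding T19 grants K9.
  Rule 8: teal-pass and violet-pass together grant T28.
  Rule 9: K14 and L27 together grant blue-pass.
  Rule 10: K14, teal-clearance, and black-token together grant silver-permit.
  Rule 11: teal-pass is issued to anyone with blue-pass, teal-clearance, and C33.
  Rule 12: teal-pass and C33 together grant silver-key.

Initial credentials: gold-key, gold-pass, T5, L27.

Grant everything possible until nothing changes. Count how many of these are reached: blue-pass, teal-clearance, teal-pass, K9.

Holding gold-key and T5 grants teal-clearance (Rule 3).
Holding L27 grants K14 (Rule 5).
Holding K14 and L27 grants blue-pass (Rule 9).
Holding blue-pass grants C33 (Rule 4).
Holding blue-pass, teal-clearance, and C33 grants teal-pass (Rule 11).
blue-pass: reached.
teal-clearance: reached.
teal-pass: reached.
K9 would need T19 (Rule 7), but T19 is never granted.
Reached: blue-pass, teal-clearance, and teal-pass — 3 of the 4.

3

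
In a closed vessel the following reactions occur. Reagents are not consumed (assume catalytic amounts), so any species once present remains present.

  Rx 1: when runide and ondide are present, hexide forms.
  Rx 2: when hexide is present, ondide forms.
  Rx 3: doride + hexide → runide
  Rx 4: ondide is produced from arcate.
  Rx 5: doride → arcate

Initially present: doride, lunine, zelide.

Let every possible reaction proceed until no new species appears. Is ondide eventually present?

Yes

doride present → arcate forms (Rx 5).
arcate present → ondide forms (Rx 4).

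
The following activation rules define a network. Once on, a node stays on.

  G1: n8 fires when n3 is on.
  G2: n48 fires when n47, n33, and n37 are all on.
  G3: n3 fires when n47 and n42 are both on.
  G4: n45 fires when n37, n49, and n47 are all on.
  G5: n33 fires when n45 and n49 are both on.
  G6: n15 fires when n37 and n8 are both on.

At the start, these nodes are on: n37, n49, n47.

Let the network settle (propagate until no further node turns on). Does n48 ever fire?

Yes

G4: n37, n49, and n47 on → n45 on.
G5: n45 and n49 on → n33 on.
G2: n47, n33, and n37 on → n48 on.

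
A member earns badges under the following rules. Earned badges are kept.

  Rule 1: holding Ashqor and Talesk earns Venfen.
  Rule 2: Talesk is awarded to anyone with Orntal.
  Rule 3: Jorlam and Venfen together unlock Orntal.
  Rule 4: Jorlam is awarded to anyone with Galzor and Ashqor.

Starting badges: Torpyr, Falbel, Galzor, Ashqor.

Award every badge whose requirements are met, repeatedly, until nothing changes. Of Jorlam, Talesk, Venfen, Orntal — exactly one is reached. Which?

With Galzor and Ashqor, Jorlam is earned (Rule 4).
Orntal would need Jorlam and Venfen (Rule 3), but Venfen is never earned. Venfen would need Ashqor and Talesk (Rule 1), but Talesk is never earned. Talesk would need Orntal (Rule 2), but Orntal is never earned.

Jorlam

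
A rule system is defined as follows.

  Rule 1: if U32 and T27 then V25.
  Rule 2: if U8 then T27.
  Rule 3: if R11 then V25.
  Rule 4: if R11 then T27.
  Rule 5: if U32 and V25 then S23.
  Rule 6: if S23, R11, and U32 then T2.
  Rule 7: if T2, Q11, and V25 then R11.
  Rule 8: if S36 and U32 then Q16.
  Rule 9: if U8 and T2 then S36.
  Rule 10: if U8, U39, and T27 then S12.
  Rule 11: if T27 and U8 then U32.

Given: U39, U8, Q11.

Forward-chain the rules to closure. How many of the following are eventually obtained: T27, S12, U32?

3

U8 holds, so T27 follows (Rule 2).
U8, U39, and T27 hold, so S12 follows (Rule 10).
From T27 and U8, Rule 11 gives U32.
T27: reached.
S12: reached.
U32: reached.
All 3 are reached.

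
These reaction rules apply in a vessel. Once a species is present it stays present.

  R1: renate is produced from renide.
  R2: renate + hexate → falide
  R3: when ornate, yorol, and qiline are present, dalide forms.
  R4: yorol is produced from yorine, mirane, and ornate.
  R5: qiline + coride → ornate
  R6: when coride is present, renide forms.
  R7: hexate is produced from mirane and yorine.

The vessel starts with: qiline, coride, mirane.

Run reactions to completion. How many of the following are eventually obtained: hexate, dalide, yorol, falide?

0

hexate would need mirane and yorine (R7), but yorine never forms.
dalide would need ornate, yorol, and qiline (R3), but yorol never forms.
yorol would need yorine, mirane, and ornate (R4), but yorine never forms.
falide would need renate and hexate (R2), but hexate never forms.
None of the 4 are reached.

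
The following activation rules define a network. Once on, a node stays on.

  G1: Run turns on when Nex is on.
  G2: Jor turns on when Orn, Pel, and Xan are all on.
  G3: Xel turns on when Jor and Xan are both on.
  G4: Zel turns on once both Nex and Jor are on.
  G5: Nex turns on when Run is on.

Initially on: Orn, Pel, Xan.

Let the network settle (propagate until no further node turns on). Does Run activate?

No

Run would need Nex (G1), but Nex never turns on.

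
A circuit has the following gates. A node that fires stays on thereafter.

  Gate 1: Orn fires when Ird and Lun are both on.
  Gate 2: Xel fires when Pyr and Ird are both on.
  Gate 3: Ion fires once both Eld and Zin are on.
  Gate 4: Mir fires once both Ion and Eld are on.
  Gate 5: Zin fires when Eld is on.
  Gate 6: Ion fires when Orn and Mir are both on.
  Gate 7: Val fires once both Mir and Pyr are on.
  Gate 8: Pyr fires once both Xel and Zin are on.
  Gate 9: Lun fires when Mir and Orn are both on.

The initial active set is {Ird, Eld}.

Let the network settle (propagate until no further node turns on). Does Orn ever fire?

Orn would need Ird and Lun (Gate 1), but Lun never turns on.

No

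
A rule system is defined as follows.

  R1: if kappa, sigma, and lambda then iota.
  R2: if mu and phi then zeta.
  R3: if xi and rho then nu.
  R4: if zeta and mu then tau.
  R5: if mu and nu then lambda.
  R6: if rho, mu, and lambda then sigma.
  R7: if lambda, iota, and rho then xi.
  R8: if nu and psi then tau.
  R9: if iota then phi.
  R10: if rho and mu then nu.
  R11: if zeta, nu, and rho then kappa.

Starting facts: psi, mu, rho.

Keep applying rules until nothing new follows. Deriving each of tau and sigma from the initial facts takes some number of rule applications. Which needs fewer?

tau: rho and mu hold, so nu follows (R10). From nu and psi, R8 gives tau. [2 rule applications]
sigma: rho and mu hold, so nu follows (R10). mu and nu hold, so lambda follows (R5). From rho, mu, and lambda, R6 gives sigma. [3 rule applications]
tau needs fewer.

tau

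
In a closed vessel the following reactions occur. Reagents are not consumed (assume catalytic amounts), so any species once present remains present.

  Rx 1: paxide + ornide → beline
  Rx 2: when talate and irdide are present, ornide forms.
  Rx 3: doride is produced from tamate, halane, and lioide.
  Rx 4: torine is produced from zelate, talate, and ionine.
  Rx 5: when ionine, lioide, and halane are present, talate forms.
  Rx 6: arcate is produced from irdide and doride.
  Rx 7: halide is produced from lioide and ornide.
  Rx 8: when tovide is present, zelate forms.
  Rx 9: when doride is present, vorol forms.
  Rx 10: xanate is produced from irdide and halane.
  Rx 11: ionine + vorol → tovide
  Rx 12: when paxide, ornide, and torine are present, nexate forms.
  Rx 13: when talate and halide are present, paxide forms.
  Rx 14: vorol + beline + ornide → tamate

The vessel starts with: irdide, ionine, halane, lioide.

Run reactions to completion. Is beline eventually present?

ionine, lioide, and halane present → talate forms (Rx 5).
talate and irdide present → ornide forms (Rx 2).
lioide and ornide present → halide forms (Rx 7).
talate and halide present → paxide forms (Rx 13).
paxide and ornide present → beline forms (Rx 1).

Yes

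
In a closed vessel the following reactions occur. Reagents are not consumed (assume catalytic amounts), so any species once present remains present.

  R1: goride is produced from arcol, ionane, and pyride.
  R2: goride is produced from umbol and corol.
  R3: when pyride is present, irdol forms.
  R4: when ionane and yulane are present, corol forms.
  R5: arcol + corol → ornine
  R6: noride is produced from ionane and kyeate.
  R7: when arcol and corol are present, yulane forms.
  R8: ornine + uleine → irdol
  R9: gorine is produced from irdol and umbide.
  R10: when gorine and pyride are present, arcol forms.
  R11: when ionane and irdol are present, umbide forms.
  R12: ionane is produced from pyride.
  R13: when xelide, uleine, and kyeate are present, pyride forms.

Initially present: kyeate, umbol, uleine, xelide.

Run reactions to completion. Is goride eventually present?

xelide, uleine, and kyeate present → pyride forms (R13).
pyride present → ionane forms (R12).
pyride present → irdol forms (R3).
ionane and irdol present → umbide forms (R11).
irdol and umbide present → gorine forms (R9).
gorine and pyride present → arcol forms (R10).
arcol, ionane, and pyride present → goride forms (R1).

Yes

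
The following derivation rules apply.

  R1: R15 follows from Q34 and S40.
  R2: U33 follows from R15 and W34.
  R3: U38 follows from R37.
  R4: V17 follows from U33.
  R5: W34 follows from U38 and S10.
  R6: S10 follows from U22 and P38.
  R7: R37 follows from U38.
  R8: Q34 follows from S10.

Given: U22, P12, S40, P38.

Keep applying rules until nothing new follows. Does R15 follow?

From U22 and P38, R6 gives S10.
S10 holds, so Q34 follows (R8).
Q34 and S40 hold, so R15 follows (R1).

Yes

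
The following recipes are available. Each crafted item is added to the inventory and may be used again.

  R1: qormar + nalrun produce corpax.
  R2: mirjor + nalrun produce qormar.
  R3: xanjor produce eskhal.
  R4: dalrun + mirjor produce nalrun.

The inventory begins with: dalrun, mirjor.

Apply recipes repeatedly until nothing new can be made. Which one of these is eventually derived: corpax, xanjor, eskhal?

dalrun + mirjor → nalrun (R4).
Using R2, mirjor and nalrun make qormar.
Using R1, qormar and nalrun make corpax.
No rule produces xanjor, and it is not given. eskhal would need xanjor (R3), but xanjor is never obtained.

corpax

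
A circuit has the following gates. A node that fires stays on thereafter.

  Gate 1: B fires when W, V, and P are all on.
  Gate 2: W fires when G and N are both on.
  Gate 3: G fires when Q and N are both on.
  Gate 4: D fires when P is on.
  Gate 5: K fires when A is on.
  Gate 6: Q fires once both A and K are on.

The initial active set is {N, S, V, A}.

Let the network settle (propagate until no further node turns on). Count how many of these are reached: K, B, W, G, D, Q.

4

Gate 5: A on → K on.
A and K are on, so Q fires (Gate 6).
Q and N are on, so G fires (Gate 3).
Gate 2: G and N on → W on.
K: reached.
B would need W, V, and P (Gate 1), but P never turns on.
W: reached.
G: reached.
D would need P (Gate 4), but P never turns on.
Q: reached.
Reached: K, W, G, and Q — 4 of the 6.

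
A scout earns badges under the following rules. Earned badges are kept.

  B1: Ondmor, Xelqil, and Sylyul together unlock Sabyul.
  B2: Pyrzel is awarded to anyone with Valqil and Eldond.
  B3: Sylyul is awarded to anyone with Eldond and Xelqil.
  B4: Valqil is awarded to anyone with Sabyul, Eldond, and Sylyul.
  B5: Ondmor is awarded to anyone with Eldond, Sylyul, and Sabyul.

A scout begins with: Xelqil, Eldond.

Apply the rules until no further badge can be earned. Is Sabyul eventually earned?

Sabyul would need Ondmor, Xelqil, and Sylyul (B1), but Ondmor is never earned.

No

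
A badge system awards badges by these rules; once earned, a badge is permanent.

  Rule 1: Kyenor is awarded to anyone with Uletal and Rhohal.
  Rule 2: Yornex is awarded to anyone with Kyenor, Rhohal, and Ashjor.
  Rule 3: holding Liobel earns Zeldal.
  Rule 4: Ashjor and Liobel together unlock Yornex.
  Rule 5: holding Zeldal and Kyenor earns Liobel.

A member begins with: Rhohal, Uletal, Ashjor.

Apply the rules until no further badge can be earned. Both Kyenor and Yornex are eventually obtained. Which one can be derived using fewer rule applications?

Kyenor

Kyenor: With Uletal and Rhohal, Kyenor is earned (Rule 1). [1 rule application]
Yornex: With Uletal and Rhohal, Kyenor is earned (Rule 1). With Kyenor, Rhohal, and Ashjor, Yornex is earned (Rule 2). [2 rule applications]
Kyenor needs fewer.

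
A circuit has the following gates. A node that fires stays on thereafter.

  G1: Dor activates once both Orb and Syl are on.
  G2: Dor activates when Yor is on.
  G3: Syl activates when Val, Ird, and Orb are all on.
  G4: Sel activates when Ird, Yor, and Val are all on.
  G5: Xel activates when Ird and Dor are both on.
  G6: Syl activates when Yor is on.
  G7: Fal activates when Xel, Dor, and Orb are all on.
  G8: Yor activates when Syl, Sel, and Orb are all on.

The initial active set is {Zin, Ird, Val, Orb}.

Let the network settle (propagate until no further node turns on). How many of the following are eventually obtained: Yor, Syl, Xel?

2

Val, Ird, and Orb are on, so Syl activates (G3).
G1: Orb and Syl on → Dor on.
Ird and Dor are on, so Xel activates (G5).
Yor would need Syl, Sel, and Orb (G8), but Sel never turns on.
Syl: reached.
Xel: reached.
Reached: Syl and Xel — 2 of the 3.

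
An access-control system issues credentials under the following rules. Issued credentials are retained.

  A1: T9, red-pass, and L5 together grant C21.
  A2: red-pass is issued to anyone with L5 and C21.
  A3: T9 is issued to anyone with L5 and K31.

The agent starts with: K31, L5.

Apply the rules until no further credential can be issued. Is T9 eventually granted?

Yes

Holding L5 and K31 grants T9 (A3).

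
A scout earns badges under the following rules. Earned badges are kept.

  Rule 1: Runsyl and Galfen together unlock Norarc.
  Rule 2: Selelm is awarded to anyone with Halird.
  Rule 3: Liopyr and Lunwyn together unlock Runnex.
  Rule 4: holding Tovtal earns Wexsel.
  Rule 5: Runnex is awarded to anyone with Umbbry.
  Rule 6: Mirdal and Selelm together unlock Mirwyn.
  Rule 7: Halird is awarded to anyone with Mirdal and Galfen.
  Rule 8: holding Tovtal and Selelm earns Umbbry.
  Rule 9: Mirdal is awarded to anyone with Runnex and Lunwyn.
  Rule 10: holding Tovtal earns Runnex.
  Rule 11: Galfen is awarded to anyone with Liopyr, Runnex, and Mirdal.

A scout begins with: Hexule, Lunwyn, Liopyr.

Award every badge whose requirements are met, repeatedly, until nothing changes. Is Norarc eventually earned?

Norarc would need Runsyl and Galfen (Rule 1), but Runsyl is never earned.

No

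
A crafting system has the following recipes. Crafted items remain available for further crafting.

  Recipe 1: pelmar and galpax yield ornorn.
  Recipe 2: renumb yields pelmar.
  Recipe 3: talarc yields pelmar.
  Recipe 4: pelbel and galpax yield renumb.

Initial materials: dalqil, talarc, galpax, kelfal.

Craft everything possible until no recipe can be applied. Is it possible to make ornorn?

talarc → pelmar (Recipe 3).
Using Recipe 1, pelmar and galpax make ornorn.

Yes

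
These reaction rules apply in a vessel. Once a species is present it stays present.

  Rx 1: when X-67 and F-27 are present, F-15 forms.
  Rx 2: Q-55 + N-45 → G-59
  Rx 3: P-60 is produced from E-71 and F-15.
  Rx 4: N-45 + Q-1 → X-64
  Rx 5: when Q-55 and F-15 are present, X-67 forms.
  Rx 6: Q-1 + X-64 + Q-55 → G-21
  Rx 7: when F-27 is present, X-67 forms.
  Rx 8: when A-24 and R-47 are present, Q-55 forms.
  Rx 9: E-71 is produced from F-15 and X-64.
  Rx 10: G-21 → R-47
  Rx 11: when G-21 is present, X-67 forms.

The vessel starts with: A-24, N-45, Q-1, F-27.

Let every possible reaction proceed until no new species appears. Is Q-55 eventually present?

No

Q-55 would need A-24 and R-47 (Rx 8), but R-47 never forms.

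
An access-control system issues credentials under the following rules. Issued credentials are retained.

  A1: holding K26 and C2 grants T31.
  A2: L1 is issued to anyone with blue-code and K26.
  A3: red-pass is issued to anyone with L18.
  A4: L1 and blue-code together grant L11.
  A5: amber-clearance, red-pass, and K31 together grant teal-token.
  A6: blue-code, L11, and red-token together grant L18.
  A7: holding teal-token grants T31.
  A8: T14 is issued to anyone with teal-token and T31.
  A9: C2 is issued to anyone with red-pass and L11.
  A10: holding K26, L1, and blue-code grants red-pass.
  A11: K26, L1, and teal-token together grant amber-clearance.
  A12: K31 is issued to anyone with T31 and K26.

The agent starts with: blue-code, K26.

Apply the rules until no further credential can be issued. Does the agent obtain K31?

Yes

Holding blue-code and K26 grants L1 (A2).
Holding K26, L1, and blue-code grants red-pass (A10).
Holding L1 and blue-code grants L11 (A4).
Holding red-pass and L11 grants C2 (A9).
Holding K26 and C2 grants T31 (A1).
Holding T31 and K26 grants K31 (A12).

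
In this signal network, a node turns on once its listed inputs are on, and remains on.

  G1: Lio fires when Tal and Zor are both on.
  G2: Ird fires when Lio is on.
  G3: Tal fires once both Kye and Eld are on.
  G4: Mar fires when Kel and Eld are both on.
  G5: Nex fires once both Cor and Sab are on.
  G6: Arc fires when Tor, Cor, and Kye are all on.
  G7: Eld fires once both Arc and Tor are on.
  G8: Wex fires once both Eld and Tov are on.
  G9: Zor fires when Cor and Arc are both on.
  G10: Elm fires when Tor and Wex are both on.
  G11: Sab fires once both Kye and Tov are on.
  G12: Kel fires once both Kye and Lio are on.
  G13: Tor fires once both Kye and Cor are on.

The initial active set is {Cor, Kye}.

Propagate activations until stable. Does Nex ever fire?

No

Nex would need Cor and Sab (G5), but Sab never turns on.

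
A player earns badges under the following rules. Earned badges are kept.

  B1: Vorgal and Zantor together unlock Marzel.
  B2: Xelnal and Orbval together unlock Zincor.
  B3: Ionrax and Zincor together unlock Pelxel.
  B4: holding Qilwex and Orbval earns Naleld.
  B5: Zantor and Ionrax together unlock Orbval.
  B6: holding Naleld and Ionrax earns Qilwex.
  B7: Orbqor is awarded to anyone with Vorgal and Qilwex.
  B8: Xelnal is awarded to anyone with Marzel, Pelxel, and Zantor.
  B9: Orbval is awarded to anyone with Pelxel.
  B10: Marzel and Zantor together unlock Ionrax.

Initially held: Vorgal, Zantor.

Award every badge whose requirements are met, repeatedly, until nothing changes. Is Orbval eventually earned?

With Vorgal and Zantor, Marzel is earned (B1).
With Marzel and Zantor, Ionrax is earned (B10).
With Zantor and Ionrax, Orbval is earned (B5).

Yes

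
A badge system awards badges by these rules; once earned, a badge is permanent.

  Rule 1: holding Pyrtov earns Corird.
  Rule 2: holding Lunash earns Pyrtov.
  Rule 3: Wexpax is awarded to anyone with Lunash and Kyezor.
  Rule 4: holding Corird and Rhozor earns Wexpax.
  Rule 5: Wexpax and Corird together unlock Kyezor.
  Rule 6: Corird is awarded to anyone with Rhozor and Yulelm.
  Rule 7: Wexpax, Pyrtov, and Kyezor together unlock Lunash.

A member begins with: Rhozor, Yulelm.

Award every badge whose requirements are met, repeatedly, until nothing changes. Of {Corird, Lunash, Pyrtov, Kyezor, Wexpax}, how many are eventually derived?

With Rhozor and Yulelm, Corird is earned (Rule 6).
With Corird and Rhozor, Wexpax is earned (Rule 4).
With Wexpax and Corird, Kyezor is earned (Rule 5).
Corird: reached.
Lunash would need Wexpax, Pyrtov, and Kyezor (Rule 7), but Pyrtov is never earned.
Pyrtov would need Lunash (Rule 2), but Lunash is never earned.
Kyezor: reached.
Wexpax: reached.
Reached: Corird, Kyezor, and Wexpax — 3 of the 5.

3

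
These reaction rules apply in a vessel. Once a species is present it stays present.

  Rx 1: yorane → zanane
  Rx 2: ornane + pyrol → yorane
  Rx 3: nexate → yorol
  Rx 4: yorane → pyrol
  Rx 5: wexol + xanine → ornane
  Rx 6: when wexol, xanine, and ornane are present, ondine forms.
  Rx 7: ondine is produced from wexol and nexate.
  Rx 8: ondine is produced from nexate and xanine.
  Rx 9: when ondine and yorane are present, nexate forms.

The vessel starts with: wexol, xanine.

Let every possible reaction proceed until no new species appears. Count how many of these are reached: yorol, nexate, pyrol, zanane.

yorol would need nexate (Rx 3), but nexate never forms.
nexate would need ondine and yorane (Rx 9), but yorane never forms.
pyrol would need yorane (Rx 4), but yorane never forms.
zanane would need yorane (Rx 1), but yorane never forms.
None of the 4 are reached.

0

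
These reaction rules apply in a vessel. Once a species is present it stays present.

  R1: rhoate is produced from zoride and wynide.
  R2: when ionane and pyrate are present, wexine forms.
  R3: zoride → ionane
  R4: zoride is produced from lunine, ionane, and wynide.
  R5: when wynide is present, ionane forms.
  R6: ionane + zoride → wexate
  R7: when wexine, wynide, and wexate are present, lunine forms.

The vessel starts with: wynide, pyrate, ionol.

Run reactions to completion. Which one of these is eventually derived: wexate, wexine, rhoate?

wexine

wynide present → ionane forms (R5).
ionane and pyrate present → wexine forms (R2).
wexate would need ionane and zoride (R6), but zoride never forms. rhoate would need zoride and wynide (R1), but zoride never forms.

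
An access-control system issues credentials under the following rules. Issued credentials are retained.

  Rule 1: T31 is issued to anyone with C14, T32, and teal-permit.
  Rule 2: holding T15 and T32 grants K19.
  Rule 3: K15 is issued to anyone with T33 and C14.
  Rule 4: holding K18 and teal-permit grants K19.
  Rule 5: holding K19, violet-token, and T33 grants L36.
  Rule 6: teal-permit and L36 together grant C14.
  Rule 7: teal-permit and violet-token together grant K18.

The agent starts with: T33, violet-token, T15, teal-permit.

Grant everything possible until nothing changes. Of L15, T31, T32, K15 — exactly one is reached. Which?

Holding teal-permit and violet-token grants K18 (Rule 7).
Holding K18 and teal-permit grants K19 (Rule 4).
Holding K19, violet-token, and T33 grants L36 (Rule 5).
Holding teal-permit and L36 grants C14 (Rule 6).
Holding T33 and C14 grants K15 (Rule 3).
No rule produces T32, and it is not given. No rule produces L15, and it is not given. T31 would need C14, T32, and teal-permit (Rule 1), but T32 is never granted.

K15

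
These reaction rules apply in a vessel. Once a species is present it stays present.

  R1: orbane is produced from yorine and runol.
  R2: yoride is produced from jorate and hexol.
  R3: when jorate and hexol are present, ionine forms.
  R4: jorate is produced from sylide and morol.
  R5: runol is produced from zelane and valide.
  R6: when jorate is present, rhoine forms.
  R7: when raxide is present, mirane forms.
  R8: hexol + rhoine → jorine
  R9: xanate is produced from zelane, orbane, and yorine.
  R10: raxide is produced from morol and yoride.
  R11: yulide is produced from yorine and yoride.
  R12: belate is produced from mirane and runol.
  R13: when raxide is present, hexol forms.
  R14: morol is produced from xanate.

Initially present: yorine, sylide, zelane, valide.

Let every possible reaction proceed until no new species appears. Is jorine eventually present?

No

jorine would need hexol and rhoine (R8), but hexol never forms.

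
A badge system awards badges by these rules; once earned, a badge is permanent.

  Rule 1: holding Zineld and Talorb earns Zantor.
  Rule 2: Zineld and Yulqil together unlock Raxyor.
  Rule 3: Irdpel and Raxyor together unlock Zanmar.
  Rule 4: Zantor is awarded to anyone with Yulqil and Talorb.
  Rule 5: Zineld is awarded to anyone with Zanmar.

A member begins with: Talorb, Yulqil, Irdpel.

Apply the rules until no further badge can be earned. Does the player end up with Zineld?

Zineld would need Zanmar (Rule 5), but Zanmar is never earned.

No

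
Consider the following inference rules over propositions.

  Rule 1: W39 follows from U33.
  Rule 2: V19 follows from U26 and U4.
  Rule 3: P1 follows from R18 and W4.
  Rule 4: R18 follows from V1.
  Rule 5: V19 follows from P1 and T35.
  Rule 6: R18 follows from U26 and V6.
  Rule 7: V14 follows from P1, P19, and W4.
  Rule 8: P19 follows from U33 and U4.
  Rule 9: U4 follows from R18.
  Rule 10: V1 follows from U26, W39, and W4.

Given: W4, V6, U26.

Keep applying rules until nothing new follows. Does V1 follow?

No

V1 would need U26, W39, and W4 (Rule 10), but W39 is never established.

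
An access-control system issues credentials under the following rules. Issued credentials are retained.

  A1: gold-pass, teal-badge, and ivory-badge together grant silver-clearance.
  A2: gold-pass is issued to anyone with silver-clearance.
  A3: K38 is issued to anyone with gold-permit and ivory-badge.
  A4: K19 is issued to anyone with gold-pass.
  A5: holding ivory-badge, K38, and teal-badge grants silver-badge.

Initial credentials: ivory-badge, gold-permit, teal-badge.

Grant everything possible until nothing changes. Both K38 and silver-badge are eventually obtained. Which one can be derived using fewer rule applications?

K38

K38: Holding gold-permit and ivory-badge grants K38 (A3). [1 rule application]
silver-badge: Holding gold-permit and ivory-badge grants K38 (A3). Holding ivory-badge, K38, and teal-badge grants silver-badge (A5). [2 rule applications]
K38 needs fewer.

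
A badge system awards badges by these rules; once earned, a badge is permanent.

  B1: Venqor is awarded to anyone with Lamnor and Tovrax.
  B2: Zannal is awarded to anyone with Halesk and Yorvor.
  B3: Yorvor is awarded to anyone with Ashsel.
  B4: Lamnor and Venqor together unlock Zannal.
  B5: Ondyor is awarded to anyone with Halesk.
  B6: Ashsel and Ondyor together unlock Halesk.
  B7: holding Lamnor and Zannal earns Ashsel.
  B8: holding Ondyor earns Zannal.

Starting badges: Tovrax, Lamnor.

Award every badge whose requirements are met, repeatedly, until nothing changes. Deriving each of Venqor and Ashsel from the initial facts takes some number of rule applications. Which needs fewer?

Venqor

Venqor: With Lamnor and Tovrax, Venqor is earned (B1). [1 rule application]
Ashsel: With Lamnor and Tovrax, Venqor is earned (B1). With Lamnor and Venqor, Zannal is earned (B4). With Lamnor and Zannal, Ashsel is earned (B7). [3 rule applications]
Venqor needs fewer.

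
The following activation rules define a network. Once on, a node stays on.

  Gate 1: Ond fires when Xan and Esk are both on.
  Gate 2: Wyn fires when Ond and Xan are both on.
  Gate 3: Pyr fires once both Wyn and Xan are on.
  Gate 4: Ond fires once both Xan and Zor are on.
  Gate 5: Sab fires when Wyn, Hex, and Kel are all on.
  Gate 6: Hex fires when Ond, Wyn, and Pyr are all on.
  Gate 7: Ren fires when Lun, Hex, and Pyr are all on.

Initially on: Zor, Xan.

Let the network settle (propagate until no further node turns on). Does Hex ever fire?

Xan and Zor are on, so Ond fires (Gate 4).
Ond and Xan are on, so Wyn fires (Gate 2).
Wyn and Xan are on, so Pyr fires (Gate 3).
Ond, Wyn, and Pyr are on, so Hex fires (Gate 6).

Yes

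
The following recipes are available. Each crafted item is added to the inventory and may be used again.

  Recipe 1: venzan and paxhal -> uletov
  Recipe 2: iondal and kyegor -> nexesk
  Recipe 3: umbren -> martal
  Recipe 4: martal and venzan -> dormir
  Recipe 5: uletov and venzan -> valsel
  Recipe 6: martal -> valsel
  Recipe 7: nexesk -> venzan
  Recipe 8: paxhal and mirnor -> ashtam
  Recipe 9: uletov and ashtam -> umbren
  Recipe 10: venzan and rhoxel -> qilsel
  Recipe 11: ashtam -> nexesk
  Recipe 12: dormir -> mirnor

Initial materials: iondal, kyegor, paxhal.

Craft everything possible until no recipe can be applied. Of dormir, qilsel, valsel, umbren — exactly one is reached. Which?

Using Recipe 2, iondal and kyegor make nexesk.
nexesk -> venzan (Recipe 7).
Using Recipe 1, venzan and paxhal make uletov.
Using Recipe 5, uletov and venzan make valsel.
dormir would need martal and venzan (Recipe 4), but martal is never obtained. umbren would need uletov and ashtam (Recipe 9), but ashtam is never obtained. qilsel would need venzan and rhoxel (Recipe 10), but rhoxel is never obtained.

valsel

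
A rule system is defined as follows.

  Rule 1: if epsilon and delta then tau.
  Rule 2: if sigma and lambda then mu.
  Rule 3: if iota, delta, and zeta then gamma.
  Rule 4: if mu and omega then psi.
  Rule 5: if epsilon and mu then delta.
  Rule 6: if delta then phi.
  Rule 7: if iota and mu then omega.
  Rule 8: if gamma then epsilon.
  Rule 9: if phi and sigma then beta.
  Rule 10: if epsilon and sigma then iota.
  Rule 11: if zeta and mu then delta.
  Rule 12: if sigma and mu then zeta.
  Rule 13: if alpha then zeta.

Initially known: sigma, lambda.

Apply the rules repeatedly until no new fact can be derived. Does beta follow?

sigma and lambda hold, so mu follows (Rule 2).
sigma and mu hold, so zeta follows (Rule 12).
zeta and mu hold, so delta follows (Rule 11).
delta holds, so phi follows (Rule 6).
From phi and sigma, Rule 9 gives beta.

Yes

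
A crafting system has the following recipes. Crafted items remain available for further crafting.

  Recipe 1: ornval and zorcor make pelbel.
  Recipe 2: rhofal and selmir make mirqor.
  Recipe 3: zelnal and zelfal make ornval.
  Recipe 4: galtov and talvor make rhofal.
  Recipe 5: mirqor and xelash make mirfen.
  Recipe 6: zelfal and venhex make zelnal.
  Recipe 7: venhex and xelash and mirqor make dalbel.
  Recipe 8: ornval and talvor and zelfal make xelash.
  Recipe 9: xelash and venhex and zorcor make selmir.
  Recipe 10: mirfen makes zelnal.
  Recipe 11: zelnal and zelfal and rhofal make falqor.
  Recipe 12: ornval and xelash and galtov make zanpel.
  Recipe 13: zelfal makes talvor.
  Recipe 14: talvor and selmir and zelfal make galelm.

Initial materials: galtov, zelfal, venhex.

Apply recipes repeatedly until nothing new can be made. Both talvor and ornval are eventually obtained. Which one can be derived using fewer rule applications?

talvor: zelfal → talvor (Recipe 13). [1 rule application]
ornval: Using Recipe 6, zelfal and venhex make zelnal. zelnal and zelfal → ornval (Recipe 3). [2 rule applications]
talvor needs fewer.

talvor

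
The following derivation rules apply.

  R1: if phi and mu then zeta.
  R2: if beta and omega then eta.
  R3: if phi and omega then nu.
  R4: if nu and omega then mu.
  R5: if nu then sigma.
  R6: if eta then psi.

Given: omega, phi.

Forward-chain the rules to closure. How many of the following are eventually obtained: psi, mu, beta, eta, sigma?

From phi and omega, R3 gives nu.
nu holds, so sigma follows (R5).
From nu and omega, R4 gives mu.
psi would need eta (R6), but eta is never established.
mu: reached.
No rule produces beta, and it is not given.
eta would need beta and omega (R2), but beta is never established.
sigma: reached.
Reached: mu and sigma — 2 of the 5.

2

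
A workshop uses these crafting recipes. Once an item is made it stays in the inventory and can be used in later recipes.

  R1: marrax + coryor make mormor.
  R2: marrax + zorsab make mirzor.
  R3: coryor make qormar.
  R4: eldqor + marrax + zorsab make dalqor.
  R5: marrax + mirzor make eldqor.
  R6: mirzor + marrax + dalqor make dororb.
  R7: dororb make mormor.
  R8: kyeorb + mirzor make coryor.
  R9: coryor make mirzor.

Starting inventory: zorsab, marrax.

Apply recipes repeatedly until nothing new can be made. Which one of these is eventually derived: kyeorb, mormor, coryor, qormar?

mormor

Using R2, marrax and zorsab make mirzor.
marrax + mirzor → eldqor (R5).
eldqor + marrax + zorsab → dalqor (R4).
mirzor + marrax + dalqor → dororb (R6).
dororb → mormor (R7).
coryor would need kyeorb and mirzor (R8), but kyeorb is never obtained. No rule produces kyeorb, and it is not given. qormar would need coryor (R3), but coryor is never obtained.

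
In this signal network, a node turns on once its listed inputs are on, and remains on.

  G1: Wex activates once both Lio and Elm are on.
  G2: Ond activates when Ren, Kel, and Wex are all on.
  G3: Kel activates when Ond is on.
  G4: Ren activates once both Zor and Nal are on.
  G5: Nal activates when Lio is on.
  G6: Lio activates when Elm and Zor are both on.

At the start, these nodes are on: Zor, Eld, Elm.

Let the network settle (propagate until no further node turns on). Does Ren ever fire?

Yes

G6: Elm and Zor on → Lio on.
Lio is on, so Nal activates (G5).
Zor and Nal are on, so Ren activates (G4).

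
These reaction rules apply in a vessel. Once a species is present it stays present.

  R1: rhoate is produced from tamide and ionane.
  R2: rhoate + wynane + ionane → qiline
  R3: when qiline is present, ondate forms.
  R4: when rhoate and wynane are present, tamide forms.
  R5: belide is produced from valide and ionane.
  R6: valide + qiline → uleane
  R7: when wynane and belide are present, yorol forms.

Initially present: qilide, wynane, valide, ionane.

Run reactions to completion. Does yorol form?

valide and ionane present → belide forms (R5).
wynane and belide present → yorol forms (R7).

Yes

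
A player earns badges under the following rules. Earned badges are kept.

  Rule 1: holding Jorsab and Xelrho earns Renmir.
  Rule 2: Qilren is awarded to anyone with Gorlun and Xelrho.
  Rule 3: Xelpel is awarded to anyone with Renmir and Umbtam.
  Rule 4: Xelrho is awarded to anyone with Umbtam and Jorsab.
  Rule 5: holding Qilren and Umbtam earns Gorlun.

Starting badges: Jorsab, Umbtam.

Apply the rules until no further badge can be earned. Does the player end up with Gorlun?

No

Gorlun would need Qilren and Umbtam (Rule 5), but Qilren is never earned.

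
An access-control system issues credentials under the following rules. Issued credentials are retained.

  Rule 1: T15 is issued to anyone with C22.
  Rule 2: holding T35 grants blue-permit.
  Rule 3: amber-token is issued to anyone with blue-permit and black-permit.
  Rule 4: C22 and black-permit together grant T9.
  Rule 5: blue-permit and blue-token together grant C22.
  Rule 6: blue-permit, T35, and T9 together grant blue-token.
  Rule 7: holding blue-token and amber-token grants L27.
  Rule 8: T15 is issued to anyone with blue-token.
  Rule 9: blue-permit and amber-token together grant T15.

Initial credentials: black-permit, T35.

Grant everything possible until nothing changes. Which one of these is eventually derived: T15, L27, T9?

T15

Holding T35 grants blue-permit (Rule 2).
Holding blue-permit and black-permit grants amber-token (Rule 3).
Holding blue-permit and amber-token grants T15 (Rule 9).
L27 would need blue-token and amber-token (Rule 7), but blue-token is never granted. T9 would need C22 and black-permit (Rule 4), but C22 is never granted.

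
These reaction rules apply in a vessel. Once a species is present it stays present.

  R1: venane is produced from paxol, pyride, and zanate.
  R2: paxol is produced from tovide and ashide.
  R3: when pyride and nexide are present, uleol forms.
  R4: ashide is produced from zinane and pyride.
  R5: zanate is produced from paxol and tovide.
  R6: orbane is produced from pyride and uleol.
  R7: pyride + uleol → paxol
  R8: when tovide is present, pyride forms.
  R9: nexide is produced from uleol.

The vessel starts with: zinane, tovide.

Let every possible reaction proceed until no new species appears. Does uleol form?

uleol would need pyride and nexide (R3), but nexide never forms.

No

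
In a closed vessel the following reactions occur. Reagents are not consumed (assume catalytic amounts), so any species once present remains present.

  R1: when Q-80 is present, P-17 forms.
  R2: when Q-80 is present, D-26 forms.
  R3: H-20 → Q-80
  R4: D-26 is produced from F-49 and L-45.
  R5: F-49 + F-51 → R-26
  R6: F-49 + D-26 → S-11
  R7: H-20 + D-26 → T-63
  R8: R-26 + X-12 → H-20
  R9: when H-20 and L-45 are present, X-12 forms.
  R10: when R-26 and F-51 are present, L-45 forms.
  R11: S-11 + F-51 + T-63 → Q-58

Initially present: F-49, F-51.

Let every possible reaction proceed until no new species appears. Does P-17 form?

P-17 would need Q-80 (R1), but Q-80 never forms.

No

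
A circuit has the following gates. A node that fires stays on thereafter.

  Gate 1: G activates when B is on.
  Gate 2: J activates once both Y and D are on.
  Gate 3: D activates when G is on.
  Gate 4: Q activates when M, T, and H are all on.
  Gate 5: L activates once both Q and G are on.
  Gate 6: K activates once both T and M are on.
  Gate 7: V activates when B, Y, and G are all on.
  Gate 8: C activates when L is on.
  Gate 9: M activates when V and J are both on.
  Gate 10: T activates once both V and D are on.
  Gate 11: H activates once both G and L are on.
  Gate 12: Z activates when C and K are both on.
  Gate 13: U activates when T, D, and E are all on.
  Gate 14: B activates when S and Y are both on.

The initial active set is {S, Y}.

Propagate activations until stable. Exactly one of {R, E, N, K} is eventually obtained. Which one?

K

Gate 14: S and Y on → B on.
B is on, so G activates (Gate 1).
G is on, so D activates (Gate 3).
B, Y, and G are on, so V activates (Gate 7).
Y and D are on, so J activates (Gate 2).
V and D are on, so T activates (Gate 10).
V and J are on, so M activates (Gate 9).
Gate 6: T and M on → K on.
No rule produces E, and it is not given. No rule produces R, and it is not given. No rule produces N, and it is not given.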